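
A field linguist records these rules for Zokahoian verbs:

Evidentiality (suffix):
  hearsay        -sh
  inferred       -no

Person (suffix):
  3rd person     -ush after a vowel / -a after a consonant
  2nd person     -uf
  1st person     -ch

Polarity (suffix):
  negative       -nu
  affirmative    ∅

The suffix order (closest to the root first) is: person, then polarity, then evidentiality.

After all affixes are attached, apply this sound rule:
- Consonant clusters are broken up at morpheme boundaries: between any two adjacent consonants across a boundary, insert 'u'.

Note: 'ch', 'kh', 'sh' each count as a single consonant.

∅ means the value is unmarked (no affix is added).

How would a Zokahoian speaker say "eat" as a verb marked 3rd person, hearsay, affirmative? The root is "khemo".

khemoushush

Attach person 3rd person -ush (after vowel 'o') → khemoush.
polarity = affirmative: zero marking, form stays khemoush.
Attach evidentiality hearsay -sh → khemoushsh.
Apply epenthesis: khemoushsh → khemoushush.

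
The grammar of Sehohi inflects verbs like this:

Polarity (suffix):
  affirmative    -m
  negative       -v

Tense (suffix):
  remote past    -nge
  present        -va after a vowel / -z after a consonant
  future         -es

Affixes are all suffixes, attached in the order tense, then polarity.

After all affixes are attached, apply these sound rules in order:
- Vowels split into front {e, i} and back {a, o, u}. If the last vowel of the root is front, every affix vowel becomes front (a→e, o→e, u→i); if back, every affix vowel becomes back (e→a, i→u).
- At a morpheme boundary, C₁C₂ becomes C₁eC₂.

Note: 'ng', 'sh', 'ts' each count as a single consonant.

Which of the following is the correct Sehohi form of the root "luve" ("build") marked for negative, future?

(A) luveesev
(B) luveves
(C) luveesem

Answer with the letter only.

Attach tense future -es → luvees.
Attach polarity negative -v → luveesv.
Vowel harmony: no change.
Apply epenthesis: luveesv → luveesev.
So the correct form is luveesev, option (A).
(C) luveesem is wrong: it uses affirmative instead of negative for polarity.
(B) luveves is wrong: it has the affixes in the wrong order.

A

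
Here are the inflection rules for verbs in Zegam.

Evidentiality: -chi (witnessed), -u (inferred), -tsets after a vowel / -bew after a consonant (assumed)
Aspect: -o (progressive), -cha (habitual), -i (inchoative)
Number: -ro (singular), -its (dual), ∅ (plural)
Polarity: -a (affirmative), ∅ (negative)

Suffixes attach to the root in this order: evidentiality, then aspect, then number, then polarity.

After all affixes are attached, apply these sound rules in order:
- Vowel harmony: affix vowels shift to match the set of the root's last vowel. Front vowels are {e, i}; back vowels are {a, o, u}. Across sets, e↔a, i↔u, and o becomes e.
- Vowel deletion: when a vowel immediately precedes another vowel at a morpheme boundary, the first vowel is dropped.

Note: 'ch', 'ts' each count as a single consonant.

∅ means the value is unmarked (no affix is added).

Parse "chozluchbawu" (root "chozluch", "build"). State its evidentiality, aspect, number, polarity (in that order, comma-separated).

Segment: chozluch-bew-i.
evidentiality: -tsets/bew → assumed.
aspect: -i → inchoative.
number: ∅ → plural.
polarity: ∅ → negative.

assumed, inchoative, plural, negative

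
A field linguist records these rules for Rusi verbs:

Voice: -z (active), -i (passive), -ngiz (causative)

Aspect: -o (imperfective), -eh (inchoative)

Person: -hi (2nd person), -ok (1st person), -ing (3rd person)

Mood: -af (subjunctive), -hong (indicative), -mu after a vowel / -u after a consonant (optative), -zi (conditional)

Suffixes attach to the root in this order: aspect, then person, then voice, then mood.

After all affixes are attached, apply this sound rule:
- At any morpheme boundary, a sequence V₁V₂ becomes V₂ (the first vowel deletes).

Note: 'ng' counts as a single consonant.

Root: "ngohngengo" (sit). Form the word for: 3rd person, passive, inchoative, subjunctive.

Attach aspect inchoative -eh → ngohngengoeh.
Attach person 3rd person -ing → ngohngengoehing.
Attach voice passive -i → ngohngengoehingi.
Attach mood subjunctive -af → ngohngengoehingiaf.
Apply vowel deletion: ngohngengoehingiaf → ngohngengehingaf.

ngohngengehingaf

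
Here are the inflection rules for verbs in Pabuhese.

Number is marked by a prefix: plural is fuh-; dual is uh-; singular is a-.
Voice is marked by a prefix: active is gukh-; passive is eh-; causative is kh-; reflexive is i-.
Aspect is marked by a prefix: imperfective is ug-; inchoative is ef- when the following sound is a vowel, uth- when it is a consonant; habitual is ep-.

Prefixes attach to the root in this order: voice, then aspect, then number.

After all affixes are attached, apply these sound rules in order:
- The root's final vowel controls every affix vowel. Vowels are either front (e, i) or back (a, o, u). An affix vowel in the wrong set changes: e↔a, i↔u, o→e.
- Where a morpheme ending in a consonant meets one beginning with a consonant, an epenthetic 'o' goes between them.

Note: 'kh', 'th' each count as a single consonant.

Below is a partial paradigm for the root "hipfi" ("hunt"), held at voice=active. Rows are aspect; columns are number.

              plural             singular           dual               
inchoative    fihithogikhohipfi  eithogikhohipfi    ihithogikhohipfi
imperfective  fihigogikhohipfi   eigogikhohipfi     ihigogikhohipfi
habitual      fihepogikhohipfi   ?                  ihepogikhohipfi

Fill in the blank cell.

eepogikhohipfi

Attach voice active gukh- → gukhhipfi.
Attach aspect habitual ep- → epgukhhipfi.
Attach number singular a- → aepgukhhipfi.
Apply vowel harmony: aepgukhhipfi → eepgikhhipfi.
Apply epenthesis: eepgikhhipfi → eepogikhohipfi.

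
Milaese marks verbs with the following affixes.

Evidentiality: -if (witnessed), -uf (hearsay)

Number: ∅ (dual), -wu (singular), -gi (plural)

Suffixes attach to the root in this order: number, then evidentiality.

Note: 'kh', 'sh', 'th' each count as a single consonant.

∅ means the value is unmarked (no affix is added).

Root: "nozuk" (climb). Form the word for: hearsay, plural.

Attach number plural -gi → nozukgi.
Attach evidentiality hearsay -uf → nozukgiuf.

nozukgiuf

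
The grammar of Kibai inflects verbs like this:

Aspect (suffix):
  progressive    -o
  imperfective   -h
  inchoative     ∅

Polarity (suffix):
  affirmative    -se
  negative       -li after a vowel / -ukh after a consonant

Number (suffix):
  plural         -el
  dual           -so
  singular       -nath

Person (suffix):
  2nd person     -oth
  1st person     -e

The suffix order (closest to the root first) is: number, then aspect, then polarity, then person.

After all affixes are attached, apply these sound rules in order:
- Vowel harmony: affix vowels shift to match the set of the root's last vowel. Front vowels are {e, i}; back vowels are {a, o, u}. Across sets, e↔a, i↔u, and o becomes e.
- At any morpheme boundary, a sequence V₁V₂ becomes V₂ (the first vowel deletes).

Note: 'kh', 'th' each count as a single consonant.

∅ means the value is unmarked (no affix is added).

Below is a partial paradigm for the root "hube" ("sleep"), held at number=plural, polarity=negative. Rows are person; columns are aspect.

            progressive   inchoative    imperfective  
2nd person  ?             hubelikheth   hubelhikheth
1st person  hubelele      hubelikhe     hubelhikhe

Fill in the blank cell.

Attach number plural -el → hubeel.
Attach aspect progressive -o → hubeelo.
Attach polarity negative -li (after vowel 'o') → hubeeloli.
Attach person 2nd person -oth → hubeelolioth.
Apply vowel harmony: hubeelolioth → hubeelelieth.
Apply vowel deletion: hubeelelieth → hubeleleth.

hubeleleth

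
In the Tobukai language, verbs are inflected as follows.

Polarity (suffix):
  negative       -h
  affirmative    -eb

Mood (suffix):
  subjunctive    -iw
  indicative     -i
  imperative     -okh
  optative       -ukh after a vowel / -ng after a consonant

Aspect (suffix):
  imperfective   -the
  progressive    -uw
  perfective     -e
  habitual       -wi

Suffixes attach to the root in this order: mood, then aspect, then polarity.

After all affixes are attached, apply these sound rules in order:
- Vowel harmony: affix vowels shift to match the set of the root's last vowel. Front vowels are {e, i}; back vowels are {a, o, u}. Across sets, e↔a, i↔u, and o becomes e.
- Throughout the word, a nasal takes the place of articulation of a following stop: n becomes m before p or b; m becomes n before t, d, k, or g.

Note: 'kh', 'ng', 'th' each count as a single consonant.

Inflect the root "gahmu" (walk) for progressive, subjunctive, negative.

Attach mood subjunctive -iw → gahmuiw.
Attach aspect progressive -uw → gahmuiwuw.
Attach polarity negative -h → gahmuiwuwh.
Apply vowel harmony: gahmuiwuwh → gahmuuwuwh.
Nasal assimilation: no change.

gahmuuwuwh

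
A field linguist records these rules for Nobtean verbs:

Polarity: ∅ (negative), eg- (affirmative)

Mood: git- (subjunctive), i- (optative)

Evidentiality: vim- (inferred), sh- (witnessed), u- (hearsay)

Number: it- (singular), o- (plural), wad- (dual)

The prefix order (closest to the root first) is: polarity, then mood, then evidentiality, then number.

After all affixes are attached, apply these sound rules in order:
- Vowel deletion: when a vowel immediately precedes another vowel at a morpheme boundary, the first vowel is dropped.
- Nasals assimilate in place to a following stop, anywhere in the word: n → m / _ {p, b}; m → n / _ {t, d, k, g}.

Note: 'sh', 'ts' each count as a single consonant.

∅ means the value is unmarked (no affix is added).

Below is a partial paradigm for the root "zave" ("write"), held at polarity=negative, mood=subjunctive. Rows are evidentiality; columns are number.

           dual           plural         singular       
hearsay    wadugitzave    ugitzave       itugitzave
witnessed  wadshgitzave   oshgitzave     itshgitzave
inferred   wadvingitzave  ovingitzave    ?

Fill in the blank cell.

itvingitzave

polarity = negative: zero marking, form stays zave.
Attach mood subjunctive git- → gitzave.
Attach evidentiality inferred vim- → vimgitzave.
Attach number singular it- → itvimgitzave.
Vowel deletion: no change.
Apply nasal assimilation: itvimgitzave → itvingitzave.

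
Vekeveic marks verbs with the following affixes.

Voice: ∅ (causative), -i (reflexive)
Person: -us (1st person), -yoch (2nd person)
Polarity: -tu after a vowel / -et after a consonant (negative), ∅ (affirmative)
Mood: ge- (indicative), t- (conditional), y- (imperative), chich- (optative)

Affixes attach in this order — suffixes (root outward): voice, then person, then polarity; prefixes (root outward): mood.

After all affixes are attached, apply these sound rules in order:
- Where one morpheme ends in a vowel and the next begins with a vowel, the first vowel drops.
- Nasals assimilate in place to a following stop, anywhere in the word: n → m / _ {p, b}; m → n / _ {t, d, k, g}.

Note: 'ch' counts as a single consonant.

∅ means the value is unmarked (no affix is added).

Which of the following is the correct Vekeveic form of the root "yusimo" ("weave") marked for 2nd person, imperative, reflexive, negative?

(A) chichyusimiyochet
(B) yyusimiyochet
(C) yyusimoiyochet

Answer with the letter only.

B

Attach mood imperative y- → yyusimo.
Attach voice reflexive -i → yyusimoi.
Attach person 2nd person -yoch → yyusimoiyoch.
Attach polarity negative -et (after consonant 'ch') → yyusimoiyochet.
Apply vowel deletion: yyusimoiyochet → yyusimiyochet.
Nasal assimilation: no change.
So the correct form is yyusimiyochet, option (B).
(C) yyusimoiyochet is wrong: it fails to apply the sound rule(s).
(A) chichyusimiyochet is wrong: it uses optative instead of imperative for mood.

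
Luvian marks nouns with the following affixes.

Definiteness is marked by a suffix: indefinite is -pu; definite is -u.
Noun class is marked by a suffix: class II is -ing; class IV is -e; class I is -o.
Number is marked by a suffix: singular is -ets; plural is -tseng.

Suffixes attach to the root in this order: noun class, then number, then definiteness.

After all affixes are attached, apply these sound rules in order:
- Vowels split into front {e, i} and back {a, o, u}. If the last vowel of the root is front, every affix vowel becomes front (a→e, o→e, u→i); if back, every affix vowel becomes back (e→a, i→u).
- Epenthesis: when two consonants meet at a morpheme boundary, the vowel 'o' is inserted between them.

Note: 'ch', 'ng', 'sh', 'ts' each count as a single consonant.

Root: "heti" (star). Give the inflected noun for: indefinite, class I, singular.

Attach noun class class I -o → hetio.
Attach number singular -ets → hetioets.
Attach definiteness indefinite -pu → hetioetspu.
Apply vowel harmony: hetioetspu → hetieetspi.
Apply epenthesis: hetieetspi → hetieetsopi.

hetieetsopi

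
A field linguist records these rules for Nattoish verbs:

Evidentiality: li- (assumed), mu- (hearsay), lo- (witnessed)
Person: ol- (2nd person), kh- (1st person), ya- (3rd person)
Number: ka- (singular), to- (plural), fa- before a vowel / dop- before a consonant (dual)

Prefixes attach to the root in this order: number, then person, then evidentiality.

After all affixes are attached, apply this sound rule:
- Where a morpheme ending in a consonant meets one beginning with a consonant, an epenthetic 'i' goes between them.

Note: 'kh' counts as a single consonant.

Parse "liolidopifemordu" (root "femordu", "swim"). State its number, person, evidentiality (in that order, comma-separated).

Segment: li-ol-dop-femordu.
number: fa/dop- → dual.
person: ol- → 2nd person.
evidentiality: li- → assumed.

dual, 2nd person, assumed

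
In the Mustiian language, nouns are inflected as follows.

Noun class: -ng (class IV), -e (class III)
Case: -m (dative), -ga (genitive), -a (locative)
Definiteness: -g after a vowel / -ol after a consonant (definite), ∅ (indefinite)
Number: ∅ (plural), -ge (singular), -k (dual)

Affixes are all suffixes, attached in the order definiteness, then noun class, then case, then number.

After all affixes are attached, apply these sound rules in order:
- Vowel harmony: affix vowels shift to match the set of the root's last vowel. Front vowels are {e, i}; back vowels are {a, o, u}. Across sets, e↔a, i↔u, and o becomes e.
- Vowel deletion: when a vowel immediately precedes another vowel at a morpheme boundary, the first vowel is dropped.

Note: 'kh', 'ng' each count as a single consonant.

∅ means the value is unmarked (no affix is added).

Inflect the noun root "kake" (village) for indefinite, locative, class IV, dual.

kakengek

definiteness = indefinite: zero marking, form stays kake.
Attach noun class class IV -ng → kakeng.
Attach case locative -a → kakenga.
Attach number dual -k → kakengak.
Apply vowel harmony: kakengak → kakengek.
Vowel deletion: no change.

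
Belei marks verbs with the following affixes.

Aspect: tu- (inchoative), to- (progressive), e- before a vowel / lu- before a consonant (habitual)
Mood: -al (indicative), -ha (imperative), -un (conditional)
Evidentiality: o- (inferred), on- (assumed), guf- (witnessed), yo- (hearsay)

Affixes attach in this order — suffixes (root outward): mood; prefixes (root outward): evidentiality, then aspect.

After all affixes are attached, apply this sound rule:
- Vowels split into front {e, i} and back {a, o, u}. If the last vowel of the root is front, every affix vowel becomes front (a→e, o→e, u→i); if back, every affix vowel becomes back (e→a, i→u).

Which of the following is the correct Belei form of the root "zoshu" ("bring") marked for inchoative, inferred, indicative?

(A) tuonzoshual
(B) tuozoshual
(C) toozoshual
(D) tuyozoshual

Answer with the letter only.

B

Attach mood indicative -al → zoshual.
Attach evidentiality inferred o- → ozoshual.
Attach aspect inchoative tu- → tuozoshual.
Vowel harmony: no change.
So the correct form is tuozoshual, option (B).
(C) toozoshual is wrong: it uses progressive instead of inchoative for aspect.
(A) tuonzoshual is wrong: it uses assumed instead of inferred for evidentiality.
(D) tuyozoshual is wrong: it uses hearsay instead of inferred for evidentiality.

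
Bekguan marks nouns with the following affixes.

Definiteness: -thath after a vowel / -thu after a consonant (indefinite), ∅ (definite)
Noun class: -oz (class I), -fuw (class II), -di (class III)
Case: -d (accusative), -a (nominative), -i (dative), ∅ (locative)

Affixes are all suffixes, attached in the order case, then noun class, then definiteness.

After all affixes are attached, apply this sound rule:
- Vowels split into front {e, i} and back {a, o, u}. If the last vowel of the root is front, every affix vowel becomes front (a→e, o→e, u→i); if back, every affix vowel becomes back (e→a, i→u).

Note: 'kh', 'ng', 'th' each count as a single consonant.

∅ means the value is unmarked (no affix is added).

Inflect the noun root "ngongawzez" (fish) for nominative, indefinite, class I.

Attach case nominative -a → ngongawzeza.
Attach noun class class I -oz → ngongawzezaoz.
Attach definiteness indefinite -thu (after consonant 'z') → ngongawzezaozthu.
Apply vowel harmony: ngongawzezaozthu → ngongawzezeezthi.

ngongawzezeezthi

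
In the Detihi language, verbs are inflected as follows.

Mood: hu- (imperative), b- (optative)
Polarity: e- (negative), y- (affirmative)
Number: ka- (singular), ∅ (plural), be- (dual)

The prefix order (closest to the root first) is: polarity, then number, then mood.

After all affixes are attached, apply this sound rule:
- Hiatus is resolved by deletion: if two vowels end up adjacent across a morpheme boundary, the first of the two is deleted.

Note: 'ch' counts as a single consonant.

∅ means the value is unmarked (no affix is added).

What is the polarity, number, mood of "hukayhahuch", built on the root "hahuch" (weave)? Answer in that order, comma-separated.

affirmative, singular, imperative

Segment: hu-ka-y-hahuch.
polarity: y- → affirmative.
number: ka- → singular.
mood: hu- → imperative.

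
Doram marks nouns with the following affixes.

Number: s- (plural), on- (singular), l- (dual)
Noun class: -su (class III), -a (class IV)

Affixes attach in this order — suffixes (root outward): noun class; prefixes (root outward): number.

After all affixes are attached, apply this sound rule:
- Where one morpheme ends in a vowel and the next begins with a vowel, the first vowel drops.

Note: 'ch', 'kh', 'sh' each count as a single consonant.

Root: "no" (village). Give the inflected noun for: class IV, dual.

lna

Attach number dual l- → lno.
Attach noun class class IV -a → lnoa.
Apply vowel deletion: lnoa → lna.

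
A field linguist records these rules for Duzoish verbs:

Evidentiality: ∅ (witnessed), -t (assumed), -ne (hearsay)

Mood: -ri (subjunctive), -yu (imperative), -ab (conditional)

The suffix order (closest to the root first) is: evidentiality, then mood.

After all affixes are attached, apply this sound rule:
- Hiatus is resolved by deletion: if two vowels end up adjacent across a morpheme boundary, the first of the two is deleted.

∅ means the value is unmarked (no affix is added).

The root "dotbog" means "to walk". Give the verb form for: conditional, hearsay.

Attach evidentiality hearsay -ne → dotbogne.
Attach mood conditional -ab → dotbogneab.
Apply vowel deletion: dotbogneab → dotbognab.

dotbognab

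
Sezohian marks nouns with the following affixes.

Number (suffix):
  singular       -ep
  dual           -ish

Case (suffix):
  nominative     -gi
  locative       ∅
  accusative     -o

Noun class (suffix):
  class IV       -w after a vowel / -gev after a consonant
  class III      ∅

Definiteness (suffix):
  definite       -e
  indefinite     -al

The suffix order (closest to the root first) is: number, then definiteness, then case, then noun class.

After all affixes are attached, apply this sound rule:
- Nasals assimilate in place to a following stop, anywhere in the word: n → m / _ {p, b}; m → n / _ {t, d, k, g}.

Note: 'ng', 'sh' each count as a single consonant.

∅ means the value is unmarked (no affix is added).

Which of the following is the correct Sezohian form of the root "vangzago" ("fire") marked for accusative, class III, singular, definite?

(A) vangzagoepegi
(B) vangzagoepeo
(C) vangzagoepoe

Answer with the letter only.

B

Attach number singular -ep → vangzagoep.
Attach definiteness definite -e → vangzagoepe.
Attach case accusative -o → vangzagoepeo.
noun class = class III: zero marking, form stays vangzagoepeo.
Nasal assimilation: no change.
So the correct form is vangzagoepeo, option (B).
(C) vangzagoepoe is wrong: it has the affixes in the wrong order.
(A) vangzagoepegi is wrong: it uses nominative instead of accusative for case.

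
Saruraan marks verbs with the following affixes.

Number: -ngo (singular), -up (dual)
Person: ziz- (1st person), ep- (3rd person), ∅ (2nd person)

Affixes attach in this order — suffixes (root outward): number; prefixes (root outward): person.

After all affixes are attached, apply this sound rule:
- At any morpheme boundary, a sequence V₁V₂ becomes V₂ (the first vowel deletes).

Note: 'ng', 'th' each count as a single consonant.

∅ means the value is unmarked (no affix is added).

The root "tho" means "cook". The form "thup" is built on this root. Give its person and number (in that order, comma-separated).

2nd person, dual

Segment: tho-up.
person: ∅ → 2nd person.
number: -up → dual.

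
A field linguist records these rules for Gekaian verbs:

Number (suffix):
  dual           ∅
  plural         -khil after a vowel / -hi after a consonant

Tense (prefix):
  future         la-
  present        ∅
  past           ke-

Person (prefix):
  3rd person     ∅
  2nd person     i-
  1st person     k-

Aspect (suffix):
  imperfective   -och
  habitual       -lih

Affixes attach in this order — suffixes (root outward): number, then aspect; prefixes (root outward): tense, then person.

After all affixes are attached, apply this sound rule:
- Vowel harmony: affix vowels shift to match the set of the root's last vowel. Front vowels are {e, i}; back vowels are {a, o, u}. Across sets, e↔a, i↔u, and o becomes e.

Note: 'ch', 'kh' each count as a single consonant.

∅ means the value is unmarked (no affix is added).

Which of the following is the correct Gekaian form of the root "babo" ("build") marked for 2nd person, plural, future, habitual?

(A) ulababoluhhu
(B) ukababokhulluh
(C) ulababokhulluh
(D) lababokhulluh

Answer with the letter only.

Attach tense future la- → lababo.
Attach number plural -khil (after vowel 'o') → lababokhil.
Attach aspect habitual -lih → lababokhillih.
Attach person 2nd person i- → ilababokhillih.
Apply vowel harmony: ilababokhillih → ulababokhulluh.
So the correct form is ulababokhulluh, option (C).
(A) ulababoluhhu is wrong: it has the affixes in the wrong order.
(D) lababokhulluh is wrong: it uses 3rd person instead of 2nd person for person.
(B) ukababokhulluh is wrong: it uses past instead of future for tense.

C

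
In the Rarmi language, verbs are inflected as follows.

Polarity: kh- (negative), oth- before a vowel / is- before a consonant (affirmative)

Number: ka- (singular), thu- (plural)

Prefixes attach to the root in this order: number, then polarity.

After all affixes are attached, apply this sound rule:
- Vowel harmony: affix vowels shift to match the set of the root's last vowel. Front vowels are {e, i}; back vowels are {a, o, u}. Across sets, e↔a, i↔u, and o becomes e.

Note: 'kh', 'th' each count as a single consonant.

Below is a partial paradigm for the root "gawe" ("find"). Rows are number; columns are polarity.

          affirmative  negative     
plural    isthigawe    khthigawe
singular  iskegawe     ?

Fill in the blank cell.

khkegawe

Attach number singular ka- → kagawe.
Attach polarity negative kh- → khkagawe.
Apply vowel harmony: khkagawe → khkegawe.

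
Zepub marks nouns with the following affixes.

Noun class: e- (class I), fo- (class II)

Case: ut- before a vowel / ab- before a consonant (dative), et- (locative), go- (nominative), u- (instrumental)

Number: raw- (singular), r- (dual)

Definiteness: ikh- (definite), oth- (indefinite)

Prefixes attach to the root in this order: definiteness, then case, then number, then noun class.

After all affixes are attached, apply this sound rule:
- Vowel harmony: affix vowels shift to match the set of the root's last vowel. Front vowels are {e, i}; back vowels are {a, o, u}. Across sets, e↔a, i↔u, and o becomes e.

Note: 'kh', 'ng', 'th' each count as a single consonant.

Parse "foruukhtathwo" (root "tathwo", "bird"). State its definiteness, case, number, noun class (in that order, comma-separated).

definite, instrumental, dual, class II

Segment: fo-r-u-ikh-tathwo.
definiteness: ikh- → definite.
case: u- → instrumental.
number: r- → dual.
noun class: fo- → class II.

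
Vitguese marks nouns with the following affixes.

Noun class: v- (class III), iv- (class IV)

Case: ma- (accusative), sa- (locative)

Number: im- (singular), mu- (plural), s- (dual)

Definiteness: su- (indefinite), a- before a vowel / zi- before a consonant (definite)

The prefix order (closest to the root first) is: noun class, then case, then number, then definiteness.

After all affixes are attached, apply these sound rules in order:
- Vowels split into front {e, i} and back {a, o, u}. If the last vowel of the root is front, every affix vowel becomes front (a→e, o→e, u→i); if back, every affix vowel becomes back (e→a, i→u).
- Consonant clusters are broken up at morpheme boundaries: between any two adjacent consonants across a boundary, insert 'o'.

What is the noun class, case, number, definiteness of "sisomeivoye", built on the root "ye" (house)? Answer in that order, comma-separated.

Segment: su-s-ma-iv-ye.
noun class: iv- → class IV.
case: ma- → accusative.
number: s- → dual.
definiteness: su- → indefinite.

class IV, accusative, dual, indefinite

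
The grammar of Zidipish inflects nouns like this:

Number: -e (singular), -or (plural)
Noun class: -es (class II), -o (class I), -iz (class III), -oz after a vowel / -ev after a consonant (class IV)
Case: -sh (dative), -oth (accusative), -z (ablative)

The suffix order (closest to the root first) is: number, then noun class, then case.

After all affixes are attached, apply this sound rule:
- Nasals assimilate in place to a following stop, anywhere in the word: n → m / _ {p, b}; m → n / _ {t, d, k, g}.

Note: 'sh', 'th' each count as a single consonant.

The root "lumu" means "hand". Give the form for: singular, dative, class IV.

Attach number singular -e → lumue.
Attach noun class class IV -oz (after vowel 'e') → lumueoz.
Attach case dative -sh → lumueozsh.
Nasal assimilation: no change.

lumueozsh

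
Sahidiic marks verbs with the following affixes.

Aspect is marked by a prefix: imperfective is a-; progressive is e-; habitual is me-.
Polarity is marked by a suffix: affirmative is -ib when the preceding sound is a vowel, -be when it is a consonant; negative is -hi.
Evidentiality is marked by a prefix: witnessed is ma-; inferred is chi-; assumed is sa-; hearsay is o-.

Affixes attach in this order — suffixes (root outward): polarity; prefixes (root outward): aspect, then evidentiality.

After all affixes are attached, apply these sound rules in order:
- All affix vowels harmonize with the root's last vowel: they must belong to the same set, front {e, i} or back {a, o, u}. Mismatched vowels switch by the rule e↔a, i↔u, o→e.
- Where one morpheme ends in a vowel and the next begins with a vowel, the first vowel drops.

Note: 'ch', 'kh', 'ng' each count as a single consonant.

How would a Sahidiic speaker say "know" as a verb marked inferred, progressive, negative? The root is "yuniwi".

cheyuniwihi

Attach aspect progressive e- → eyuniwi.
Attach evidentiality inferred chi- → chieyuniwi.
Attach polarity negative -hi → chieyuniwihi.
Vowel harmony: no change.
Apply vowel deletion: chieyuniwihi → cheyuniwihi.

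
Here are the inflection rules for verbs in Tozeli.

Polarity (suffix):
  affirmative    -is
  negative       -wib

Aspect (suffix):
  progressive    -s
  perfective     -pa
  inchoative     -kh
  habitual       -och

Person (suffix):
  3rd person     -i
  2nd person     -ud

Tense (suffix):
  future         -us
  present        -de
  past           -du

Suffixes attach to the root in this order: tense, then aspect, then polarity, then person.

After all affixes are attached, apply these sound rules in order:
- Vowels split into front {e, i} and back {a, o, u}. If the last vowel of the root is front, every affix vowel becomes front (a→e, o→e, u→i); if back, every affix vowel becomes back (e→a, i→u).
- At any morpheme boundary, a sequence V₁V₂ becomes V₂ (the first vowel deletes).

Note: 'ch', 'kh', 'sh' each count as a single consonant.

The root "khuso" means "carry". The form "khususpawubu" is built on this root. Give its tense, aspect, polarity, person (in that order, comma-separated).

future, perfective, negative, 3rd person

Segment: khuso-us-pa-wib-i.
tense: -us → future.
aspect: -pa → perfective.
polarity: -wib → negative.
person: -i → 3rd person.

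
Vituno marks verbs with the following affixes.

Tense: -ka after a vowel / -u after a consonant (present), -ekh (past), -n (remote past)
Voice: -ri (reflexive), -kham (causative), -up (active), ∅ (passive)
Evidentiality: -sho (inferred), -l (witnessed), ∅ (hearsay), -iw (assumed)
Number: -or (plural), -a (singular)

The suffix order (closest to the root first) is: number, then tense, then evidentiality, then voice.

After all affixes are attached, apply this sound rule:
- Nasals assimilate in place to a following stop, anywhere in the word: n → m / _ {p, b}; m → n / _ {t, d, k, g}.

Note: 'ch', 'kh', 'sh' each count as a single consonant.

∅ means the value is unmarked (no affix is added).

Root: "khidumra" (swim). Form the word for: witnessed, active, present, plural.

Attach number plural -or → khidumraor.
Attach tense present -u (after consonant 'r') → khidumraoru.
Attach evidentiality witnessed -l → khidumraorul.
Attach voice active -up → khidumraorulup.
Nasal assimilation: no change.

khidumraorulup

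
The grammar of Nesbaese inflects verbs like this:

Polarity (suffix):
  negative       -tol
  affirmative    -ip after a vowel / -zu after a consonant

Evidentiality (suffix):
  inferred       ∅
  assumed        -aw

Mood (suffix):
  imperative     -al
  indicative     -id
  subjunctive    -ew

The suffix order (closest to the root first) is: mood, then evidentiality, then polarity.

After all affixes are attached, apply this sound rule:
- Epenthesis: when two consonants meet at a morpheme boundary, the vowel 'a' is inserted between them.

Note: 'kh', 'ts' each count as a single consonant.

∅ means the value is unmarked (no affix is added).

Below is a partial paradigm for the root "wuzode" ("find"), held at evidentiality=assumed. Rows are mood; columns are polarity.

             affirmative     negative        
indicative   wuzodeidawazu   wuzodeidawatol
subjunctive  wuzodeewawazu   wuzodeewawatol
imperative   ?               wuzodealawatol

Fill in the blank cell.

wuzodealawazu

Attach mood imperative -al → wuzodeal.
Attach evidentiality assumed -aw → wuzodealaw.
Attach polarity affirmative -zu (after consonant 'w') → wuzodealawzu.
Apply epenthesis: wuzodealawzu → wuzodealawazu.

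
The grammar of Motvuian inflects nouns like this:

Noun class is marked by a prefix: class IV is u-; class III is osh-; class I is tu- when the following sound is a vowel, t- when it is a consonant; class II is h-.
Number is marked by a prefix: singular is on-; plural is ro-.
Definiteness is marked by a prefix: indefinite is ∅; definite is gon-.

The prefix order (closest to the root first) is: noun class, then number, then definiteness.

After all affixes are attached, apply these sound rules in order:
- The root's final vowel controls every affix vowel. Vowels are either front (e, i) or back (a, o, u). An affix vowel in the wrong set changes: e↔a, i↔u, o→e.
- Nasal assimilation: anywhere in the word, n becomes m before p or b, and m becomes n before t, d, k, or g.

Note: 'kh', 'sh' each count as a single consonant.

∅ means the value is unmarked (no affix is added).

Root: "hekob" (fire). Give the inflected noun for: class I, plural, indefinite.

rothekob

Attach noun class class I t- (before consonant 'h') → thekob.
Attach number plural ro- → rothekob.
definiteness = indefinite: zero marking, form stays rothekob.
Vowel harmony: no change.
Nasal assimilation: no change.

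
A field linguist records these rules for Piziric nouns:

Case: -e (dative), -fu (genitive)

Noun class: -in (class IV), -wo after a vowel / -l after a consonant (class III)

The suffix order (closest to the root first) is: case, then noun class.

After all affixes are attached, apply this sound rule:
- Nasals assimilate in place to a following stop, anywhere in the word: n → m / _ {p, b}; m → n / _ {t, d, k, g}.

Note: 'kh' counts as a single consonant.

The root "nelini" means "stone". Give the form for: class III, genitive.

Attach case genitive -fu → nelinifu.
Attach noun class class III -wo (after vowel 'u') → nelinifuwo.
Nasal assimilation: no change.

nelinifuwo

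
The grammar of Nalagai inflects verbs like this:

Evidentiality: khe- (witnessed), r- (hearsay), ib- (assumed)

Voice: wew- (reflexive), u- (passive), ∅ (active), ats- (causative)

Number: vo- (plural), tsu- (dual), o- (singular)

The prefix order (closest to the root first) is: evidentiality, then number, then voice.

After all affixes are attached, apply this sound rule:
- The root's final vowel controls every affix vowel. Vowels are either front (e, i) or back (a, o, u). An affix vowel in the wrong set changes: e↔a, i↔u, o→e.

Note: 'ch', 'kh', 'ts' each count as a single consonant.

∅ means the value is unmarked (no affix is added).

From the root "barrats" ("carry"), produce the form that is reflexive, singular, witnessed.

Attach evidentiality witnessed khe- → khebarrats.
Attach number singular o- → okhebarrats.
Attach voice reflexive wew- → wewokhebarrats.
Apply vowel harmony: wewokhebarrats → wawokhabarrats.

wawokhabarrats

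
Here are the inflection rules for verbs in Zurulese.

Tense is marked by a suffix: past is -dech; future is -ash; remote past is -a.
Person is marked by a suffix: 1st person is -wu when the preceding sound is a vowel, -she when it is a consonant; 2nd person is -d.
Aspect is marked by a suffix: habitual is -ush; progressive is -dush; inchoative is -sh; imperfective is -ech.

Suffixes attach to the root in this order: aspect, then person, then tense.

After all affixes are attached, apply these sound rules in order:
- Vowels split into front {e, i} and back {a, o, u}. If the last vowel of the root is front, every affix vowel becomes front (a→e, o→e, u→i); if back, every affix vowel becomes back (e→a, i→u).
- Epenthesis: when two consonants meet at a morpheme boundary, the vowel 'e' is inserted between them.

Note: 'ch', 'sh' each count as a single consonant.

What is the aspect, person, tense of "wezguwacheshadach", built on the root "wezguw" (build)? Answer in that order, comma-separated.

Segment: wezguw-ech-she-dech.
aspect: -ech → imperfective.
person: -wu/she → 1st person.
tense: -dech → past.

imperfective, 1st person, past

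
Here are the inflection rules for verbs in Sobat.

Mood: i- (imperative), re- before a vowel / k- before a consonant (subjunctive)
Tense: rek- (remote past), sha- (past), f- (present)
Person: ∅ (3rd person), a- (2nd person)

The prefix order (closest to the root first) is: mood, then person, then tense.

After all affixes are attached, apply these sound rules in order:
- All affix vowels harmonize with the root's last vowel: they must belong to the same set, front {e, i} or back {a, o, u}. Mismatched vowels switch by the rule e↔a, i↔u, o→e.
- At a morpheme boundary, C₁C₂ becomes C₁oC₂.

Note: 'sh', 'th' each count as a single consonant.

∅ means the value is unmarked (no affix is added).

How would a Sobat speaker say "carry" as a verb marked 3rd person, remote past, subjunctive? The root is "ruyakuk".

Attach mood subjunctive k- (before consonant 'r') → kruyakuk.
person = 3rd person: zero marking, form stays kruyakuk.
Attach tense remote past rek- → rekkruyakuk.
Apply vowel harmony: rekkruyakuk → rakkruyakuk.
Apply epenthesis: rakkruyakuk → rakokoruyakuk.

rakokoruyakuk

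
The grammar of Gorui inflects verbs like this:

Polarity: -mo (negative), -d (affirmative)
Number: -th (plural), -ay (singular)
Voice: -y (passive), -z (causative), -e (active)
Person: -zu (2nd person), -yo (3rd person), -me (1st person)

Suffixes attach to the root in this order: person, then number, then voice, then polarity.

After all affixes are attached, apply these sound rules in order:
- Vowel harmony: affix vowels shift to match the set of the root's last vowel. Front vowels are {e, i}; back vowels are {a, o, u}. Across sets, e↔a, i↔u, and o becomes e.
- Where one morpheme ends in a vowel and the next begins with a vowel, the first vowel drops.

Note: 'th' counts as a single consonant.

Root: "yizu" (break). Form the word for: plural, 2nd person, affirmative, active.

yizuzuthad

Attach person 2nd person -zu → yizuzu.
Attach number plural -th → yizuzuth.
Attach voice active -e → yizuzuthe.
Attach polarity affirmative -d → yizuzuthed.
Apply vowel harmony: yizuzuthed → yizuzuthad.
Vowel deletion: no change.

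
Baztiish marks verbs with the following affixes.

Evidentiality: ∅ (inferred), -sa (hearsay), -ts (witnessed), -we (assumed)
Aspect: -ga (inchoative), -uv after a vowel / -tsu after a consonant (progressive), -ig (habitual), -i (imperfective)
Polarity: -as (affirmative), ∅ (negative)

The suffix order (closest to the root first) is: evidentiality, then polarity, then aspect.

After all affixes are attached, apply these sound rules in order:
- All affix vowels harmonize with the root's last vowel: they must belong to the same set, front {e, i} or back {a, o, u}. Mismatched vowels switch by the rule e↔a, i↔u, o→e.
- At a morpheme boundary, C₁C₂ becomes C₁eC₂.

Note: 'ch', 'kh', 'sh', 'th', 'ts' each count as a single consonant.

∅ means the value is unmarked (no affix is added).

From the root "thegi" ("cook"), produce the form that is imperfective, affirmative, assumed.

Attach evidentiality assumed -we → thegiwe.
Attach polarity affirmative -as → thegiweas.
Attach aspect imperfective -i → thegiweasi.
Apply vowel harmony: thegiweasi → thegiweesi.
Epenthesis: no change.

thegiweesi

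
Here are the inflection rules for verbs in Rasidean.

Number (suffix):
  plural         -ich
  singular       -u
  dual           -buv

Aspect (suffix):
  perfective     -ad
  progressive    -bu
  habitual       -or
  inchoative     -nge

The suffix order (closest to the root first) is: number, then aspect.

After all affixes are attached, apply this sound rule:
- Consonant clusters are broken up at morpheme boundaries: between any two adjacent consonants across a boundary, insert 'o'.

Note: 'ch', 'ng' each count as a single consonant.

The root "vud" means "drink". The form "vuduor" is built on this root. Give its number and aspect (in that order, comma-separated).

singular, habitual

Segment: vud-u-or.
number: -u → singular.
aspect: -or → habitual.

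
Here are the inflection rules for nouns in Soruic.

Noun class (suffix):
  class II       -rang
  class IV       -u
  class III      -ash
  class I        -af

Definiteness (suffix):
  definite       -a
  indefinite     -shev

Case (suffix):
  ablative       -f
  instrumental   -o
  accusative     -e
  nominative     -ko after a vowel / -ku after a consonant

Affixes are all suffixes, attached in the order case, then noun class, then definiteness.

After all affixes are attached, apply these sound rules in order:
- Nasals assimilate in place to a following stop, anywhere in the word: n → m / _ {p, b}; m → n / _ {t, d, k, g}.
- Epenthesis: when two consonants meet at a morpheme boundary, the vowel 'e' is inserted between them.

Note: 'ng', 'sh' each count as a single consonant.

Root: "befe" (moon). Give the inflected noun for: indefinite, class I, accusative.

Attach case accusative -e → befee.
Attach noun class class I -af → befeeaf.
Attach definiteness indefinite -shev → befeeafshev.
Nasal assimilation: no change.
Apply epenthesis: befeeafshev → befeeafeshev.

befeeafeshev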